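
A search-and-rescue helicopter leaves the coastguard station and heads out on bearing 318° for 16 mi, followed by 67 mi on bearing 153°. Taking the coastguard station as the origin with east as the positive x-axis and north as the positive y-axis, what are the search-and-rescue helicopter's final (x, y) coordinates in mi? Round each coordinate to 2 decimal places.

Leg 1 (318°, 16 mi): east 16 sin 318° = -10.71, north 16 cos 318° = 11.89
Leg 2 (153°, 67 mi): east 67 sin 153° = 30.42, north 67 cos 153° = -59.70
Summing: 19.71 mi east, -47.81 mi north → (19.71, -47.81).

(19.71, -47.81)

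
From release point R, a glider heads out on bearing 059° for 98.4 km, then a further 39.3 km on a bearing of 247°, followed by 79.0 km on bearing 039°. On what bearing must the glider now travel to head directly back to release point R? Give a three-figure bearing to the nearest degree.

225°

Leg 1 (059°, 98.4 km): east 98.4 sin 59° = 84.35, north 98.4 cos 59° = 50.68
Leg 2 (247°, 39.3 km): east 39.3 sin 247° = -36.18, north 39.3 cos 247° = -15.36
Leg 3 (039°, 79.0 km): east 79.0 sin 39° = 49.72, north 79.0 cos 39° = 61.39
Net displacement: 97.89 east, 96.72 north. Direction back to start is (-97.89, -96.72): bearing = atan2(-97.89, -96.72) mod 360° = 225.34° ≈ 225°.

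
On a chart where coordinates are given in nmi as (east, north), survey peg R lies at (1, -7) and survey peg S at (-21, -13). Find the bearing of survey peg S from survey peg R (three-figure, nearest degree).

Δeast = -21 − 1 = -22.00; Δnorth = -13 − -7 = -6.00.
Bearing = atan2(Δeast, Δnorth) mod 360° = 254.74° ≈ 255°.

255°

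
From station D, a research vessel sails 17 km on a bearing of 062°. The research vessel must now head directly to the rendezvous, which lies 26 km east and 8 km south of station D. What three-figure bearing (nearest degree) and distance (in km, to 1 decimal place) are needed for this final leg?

145°, 19.4 km

Leg 1 (062°, 17 km): east 17 sin 62° = 15.01, north 17 cos 62° = 7.98
Current position: (15.01, 7.98). Target: (26, -8). Remaining: Δeast = 10.99, Δnorth = -15.98.
Bearing = atan2(10.99, -15.98) mod 360° = 145.48°; distance = √((10.99)² + (-15.98)²) = 19.395 km.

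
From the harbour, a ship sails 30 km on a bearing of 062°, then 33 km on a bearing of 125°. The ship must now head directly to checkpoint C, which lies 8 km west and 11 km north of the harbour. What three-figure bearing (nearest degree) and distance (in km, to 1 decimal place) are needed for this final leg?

Leg 1 (062°, 30 km): east 30 sin 62° = 26.49, north 30 cos 62° = 14.08
Leg 2 (125°, 33 km): east 33 sin 125° = 27.03, north 33 cos 125° = -18.93
Current position: (53.52, -4.84). Target: (-8, 11). Remaining: Δeast = -61.52, Δnorth = 15.84.
Bearing = atan2(-61.52, 15.84) mod 360° = 284.44°; distance = √((-61.52)² + (15.84)²) = 63.528 km.

284°, 63.5 km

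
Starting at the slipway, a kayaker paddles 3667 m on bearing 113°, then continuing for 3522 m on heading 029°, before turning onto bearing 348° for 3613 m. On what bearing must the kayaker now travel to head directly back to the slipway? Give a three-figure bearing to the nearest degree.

220°

Leg 1 (113°, 3667 m): east 3667 sin 113° = 3375.49, north 3667 cos 113° = -1432.81
Leg 2 (029°, 3522 m): east 3522 sin 29° = 1707.50, north 3522 cos 29° = 3080.41
Leg 3 (348°, 3613 m): east 3613 sin 348° = -751.18, north 3613 cos 348° = 3534.05
Net displacement: 4331.81 east, 5181.65 north. Direction back to start is (-4331.81, -5181.65): bearing = atan2(-4331.81, -5181.65) mod 360° = 219.90° ≈ 220°.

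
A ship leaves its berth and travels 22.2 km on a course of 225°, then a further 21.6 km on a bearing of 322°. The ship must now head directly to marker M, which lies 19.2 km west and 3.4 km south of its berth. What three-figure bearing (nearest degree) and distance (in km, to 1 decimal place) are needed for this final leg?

116°, 10.9 km

Leg 1 (225°, 22.2 km): east 22.2 sin 225° = -15.70, north 22.2 cos 225° = -15.70
Leg 2 (322°, 21.6 km): east 21.6 sin 322° = -13.30, north 21.6 cos 322° = 17.02
Current position: (-29.00, 1.32). Target: (-19.2, -3.4). Remaining: Δeast = 9.80, Δnorth = -4.72.
Bearing = atan2(9.80, -4.72) mod 360° = 115.74°; distance = √((9.80)² + (-4.72)²) = 10.875 km.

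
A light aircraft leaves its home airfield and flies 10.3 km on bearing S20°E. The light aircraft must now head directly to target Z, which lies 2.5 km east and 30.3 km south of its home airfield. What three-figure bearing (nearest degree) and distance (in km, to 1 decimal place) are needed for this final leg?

183°, 20.6 km

Leg 1 (S20°E, 10.3 km): east 10.3 sin 160° = 3.52, north 10.3 cos 160° = -9.68
Current position: (3.52, -9.68). Target: (2.5, -30.3). Remaining: Δeast = -1.02, Δnorth = -20.62.
Bearing = atan2(-1.02, -20.62) mod 360° = 182.84°; distance = √((-1.02)² + (-20.62)²) = 20.647 km.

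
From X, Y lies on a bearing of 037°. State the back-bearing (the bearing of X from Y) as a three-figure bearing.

Back-bearing = 037° + 180° = 217°.

217°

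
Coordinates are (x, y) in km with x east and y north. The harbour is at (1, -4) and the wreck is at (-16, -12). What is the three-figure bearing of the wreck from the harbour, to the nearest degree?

Δeast = -16 − 1 = -17.00; Δnorth = -12 − -4 = -8.00.
Bearing = atan2(Δeast, Δnorth) mod 360° = 244.80° ≈ 245°.

245°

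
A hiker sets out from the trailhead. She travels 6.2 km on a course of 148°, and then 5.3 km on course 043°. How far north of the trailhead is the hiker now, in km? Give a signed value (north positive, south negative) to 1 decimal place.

Leg 1 (148°, 6.2 km): east 6.2 sin 148° = 3.29, north 6.2 cos 148° = -5.26
Leg 2 (043°, 5.3 km): east 5.3 sin 43° = 3.61, north 5.3 cos 43° = 3.88
Net north component: -1.38 km.

-1.4 km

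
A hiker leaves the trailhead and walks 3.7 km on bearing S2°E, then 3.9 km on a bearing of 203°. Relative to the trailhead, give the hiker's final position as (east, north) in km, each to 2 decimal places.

Leg 1 (S2°E, 3.7 km): east 3.7 sin 178° = 0.13, north 3.7 cos 178° = -3.70
Leg 2 (203°, 3.9 km): east 3.9 sin 203° = -1.52, north 3.9 cos 203° = -3.59
Summing: -1.39 km east, -7.29 km north → (-1.39, -7.29).

(-1.39, -7.29)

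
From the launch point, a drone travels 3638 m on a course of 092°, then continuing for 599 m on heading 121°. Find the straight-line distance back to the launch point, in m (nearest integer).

4172 m

Leg 1 (092°, 3638 m): east 3638 sin 92° = 3635.78, north 3638 cos 92° = -126.96
Leg 2 (121°, 599 m): east 599 sin 121° = 513.44, north 599 cos 121° = -308.51
Net: 4149.23 east, -435.47 north. Distance = √((4149.23)² + (-435.47)²) = 4172.016 m.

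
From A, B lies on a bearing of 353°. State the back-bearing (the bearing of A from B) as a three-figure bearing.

Back-bearing = 353° − 180° = 173°.

173°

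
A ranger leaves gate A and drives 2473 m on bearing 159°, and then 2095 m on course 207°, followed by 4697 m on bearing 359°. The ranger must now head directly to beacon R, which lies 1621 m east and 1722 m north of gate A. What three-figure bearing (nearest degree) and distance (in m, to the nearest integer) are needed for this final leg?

Leg 1 (159°, 2473 m): east 2473 sin 159° = 886.24, north 2473 cos 159° = -2308.74
Leg 2 (207°, 2095 m): east 2095 sin 207° = -951.11, north 2095 cos 207° = -1866.66
Leg 3 (359°, 4697 m): east 4697 sin 359° = -81.97, north 4697 cos 359° = 4696.28
Current position: (-146.84, 520.88). Target: (1621, 1722). Remaining: Δeast = 1767.84, Δnorth = 1201.12.
Bearing = atan2(1767.84, 1201.12) mod 360° = 55.81°; distance = √((1767.84)² + (1201.12)²) = 2137.275 m.

056°, 2137 m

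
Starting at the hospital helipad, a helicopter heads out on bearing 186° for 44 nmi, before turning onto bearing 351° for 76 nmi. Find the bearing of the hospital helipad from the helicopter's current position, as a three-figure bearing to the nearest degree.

152°

Leg 1 (186°, 44 nmi): east 44 sin 186° = -4.60, north 44 cos 186° = -43.76
Leg 2 (351°, 76 nmi): east 76 sin 351° = -11.89, north 76 cos 351° = 75.06
Net displacement: -16.49 east, 31.31 north. Direction back to start is (16.49, -31.31): bearing = atan2(16.49, -31.31) mod 360° = 152.22° ≈ 152°.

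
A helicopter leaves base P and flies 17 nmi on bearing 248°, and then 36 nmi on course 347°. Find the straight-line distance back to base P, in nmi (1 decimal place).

Leg 1 (248°, 17 nmi): east 17 sin 248° = -15.76, north 17 cos 248° = -6.37
Leg 2 (347°, 36 nmi): east 36 sin 347° = -8.10, north 36 cos 347° = 35.08
Net: -23.86 east, 28.71 north. Distance = √((-23.86)² + (28.71)²) = 37.330 nmi.

37.3 nmi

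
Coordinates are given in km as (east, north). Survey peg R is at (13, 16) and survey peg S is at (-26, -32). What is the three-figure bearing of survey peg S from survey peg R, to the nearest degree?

Δeast = -26 − 13 = -39.00; Δnorth = -32 − 16 = -48.00.
Bearing = atan2(Δeast, Δnorth) mod 360° = 219.09° ≈ 219°.

219°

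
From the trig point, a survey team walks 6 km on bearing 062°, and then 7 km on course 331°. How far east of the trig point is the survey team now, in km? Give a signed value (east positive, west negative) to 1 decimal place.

1.9 km

Leg 1 (062°, 6 km): east 6 sin 62° = 5.30, north 6 cos 62° = 2.82
Leg 2 (331°, 7 km): east 7 sin 331° = -3.39, north 7 cos 331° = 6.12
Net east component: 1.90 km.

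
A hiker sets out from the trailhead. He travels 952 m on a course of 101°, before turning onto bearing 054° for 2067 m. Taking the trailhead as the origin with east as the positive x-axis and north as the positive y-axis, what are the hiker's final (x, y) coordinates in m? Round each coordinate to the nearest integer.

(2607, 1033)

Leg 1 (101°, 952 m): east 952 sin 101° = 934.51, north 952 cos 101° = -181.65
Leg 2 (054°, 2067 m): east 2067 sin 54° = 1672.24, north 2067 cos 54° = 1214.95
Summing: 2606.75 m east, 1033.30 m north → (2607, 1033).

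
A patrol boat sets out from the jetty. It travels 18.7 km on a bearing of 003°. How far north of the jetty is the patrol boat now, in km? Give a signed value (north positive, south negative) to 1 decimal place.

18.7 km

Leg 1 (003°, 18.7 km): east 18.7 sin 3° = 0.98, north 18.7 cos 3° = 18.67
Net north component: 18.67 km.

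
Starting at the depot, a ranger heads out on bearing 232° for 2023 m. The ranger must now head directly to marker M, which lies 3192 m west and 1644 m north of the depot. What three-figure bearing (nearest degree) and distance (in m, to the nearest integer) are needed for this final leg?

331°, 3302 m

Leg 1 (232°, 2023 m): east 2023 sin 232° = -1594.15, north 2023 cos 232° = -1245.48
Current position: (-1594.15, -1245.48). Target: (-3192, 1644). Remaining: Δeast = -1597.85, Δnorth = 2889.48.
Bearing = atan2(-1597.85, 2889.48) mod 360° = 331.06°; distance = √((-1597.85)² + (2889.48)²) = 3301.856 m.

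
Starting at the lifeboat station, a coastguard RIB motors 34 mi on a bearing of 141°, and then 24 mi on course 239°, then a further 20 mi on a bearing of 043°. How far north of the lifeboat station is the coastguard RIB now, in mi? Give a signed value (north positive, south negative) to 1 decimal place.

-24.2 mi

Leg 1 (141°, 34 mi): east 34 sin 141° = 21.40, north 34 cos 141° = -26.42
Leg 2 (239°, 24 mi): east 24 sin 239° = -20.57, north 24 cos 239° = -12.36
Leg 3 (043°, 20 mi): east 20 sin 43° = 13.64, north 20 cos 43° = 14.63
Net north component: -24.16 mi.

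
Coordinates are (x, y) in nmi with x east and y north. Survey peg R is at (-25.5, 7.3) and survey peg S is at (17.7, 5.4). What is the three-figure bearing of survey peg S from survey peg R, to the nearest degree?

Δeast = 17.7 − -25.5 = 43.20; Δnorth = 5.4 − 7.3 = -1.90.
Bearing = atan2(Δeast, Δnorth) mod 360° = 92.52° ≈ 093°.

093°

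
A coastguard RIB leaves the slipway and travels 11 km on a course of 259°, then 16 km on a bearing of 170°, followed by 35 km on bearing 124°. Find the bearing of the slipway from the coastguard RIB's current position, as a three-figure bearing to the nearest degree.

Leg 1 (259°, 11 km): east 11 sin 259° = -10.80, north 11 cos 259° = -2.10
Leg 2 (170°, 16 km): east 16 sin 170° = 2.78, north 16 cos 170° = -15.76
Leg 3 (124°, 35 km): east 35 sin 124° = 29.02, north 35 cos 124° = -19.57
Net displacement: 21.00 east, -37.43 north. Direction back to start is (-21.00, 37.43): bearing = atan2(-21.00, 37.43) mod 360° = 330.71° ≈ 331°.

331°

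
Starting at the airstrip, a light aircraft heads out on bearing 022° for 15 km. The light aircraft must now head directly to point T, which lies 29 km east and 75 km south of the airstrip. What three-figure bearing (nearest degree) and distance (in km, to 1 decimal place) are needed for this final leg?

Leg 1 (022°, 15 km): east 15 sin 22° = 5.62, north 15 cos 22° = 13.91
Current position: (5.62, 13.91). Target: (29, -75). Remaining: Δeast = 23.38, Δnorth = -88.91.
Bearing = atan2(23.38, -88.91) mod 360° = 165.27°; distance = √((23.38)² + (-88.91)²) = 91.931 km.

165°, 91.9 km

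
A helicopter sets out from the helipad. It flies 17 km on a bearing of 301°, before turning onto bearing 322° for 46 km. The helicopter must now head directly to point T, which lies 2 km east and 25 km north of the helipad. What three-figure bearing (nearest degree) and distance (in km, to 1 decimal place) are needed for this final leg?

Leg 1 (301°, 17 km): east 17 sin 301° = -14.57, north 17 cos 301° = 8.76
Leg 2 (322°, 46 km): east 46 sin 322° = -28.32, north 46 cos 322° = 36.25
Current position: (-42.89, 45.00). Target: (2, 25). Remaining: Δeast = 44.89, Δnorth = -20.00.
Bearing = atan2(44.89, -20.00) mod 360° = 114.02°; distance = √((44.89)² + (-20.00)²) = 49.148 km.

114°, 49.1 km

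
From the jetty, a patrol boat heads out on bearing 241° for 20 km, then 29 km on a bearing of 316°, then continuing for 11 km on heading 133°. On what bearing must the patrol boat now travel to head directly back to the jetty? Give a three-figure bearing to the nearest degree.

097°

Leg 1 (241°, 20 km): east 20 sin 241° = -17.49, north 20 cos 241° = -9.70
Leg 2 (316°, 29 km): east 29 sin 316° = -20.15, north 29 cos 316° = 20.86
Leg 3 (133°, 11 km): east 11 sin 133° = 8.04, north 11 cos 133° = -7.50
Net displacement: -29.59 east, 3.66 north. Direction back to start is (29.59, -3.66): bearing = atan2(29.59, -3.66) mod 360° = 97.06° ≈ 097°.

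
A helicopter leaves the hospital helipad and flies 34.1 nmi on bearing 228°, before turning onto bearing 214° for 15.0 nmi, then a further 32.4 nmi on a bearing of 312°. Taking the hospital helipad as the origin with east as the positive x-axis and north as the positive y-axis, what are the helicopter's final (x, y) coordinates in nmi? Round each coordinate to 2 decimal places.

Leg 1 (228°, 34.1 nmi): east 34.1 sin 228° = -25.34, north 34.1 cos 228° = -22.82
Leg 2 (214°, 15.0 nmi): east 15.0 sin 214° = -8.39, north 15.0 cos 214° = -12.44
Leg 3 (312°, 32.4 nmi): east 32.4 sin 312° = -24.08, north 32.4 cos 312° = 21.68
Summing: -57.81 nmi east, -13.57 nmi north → (-57.81, -13.57).

(-57.81, -13.57)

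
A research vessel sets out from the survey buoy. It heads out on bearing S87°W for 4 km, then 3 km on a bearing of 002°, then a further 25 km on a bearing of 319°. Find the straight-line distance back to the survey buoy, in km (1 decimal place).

Leg 1 (S87°W, 4 km): east 4 sin 267° = -3.99, north 4 cos 267° = -0.21
Leg 2 (002°, 3 km): east 3 sin 2° = 0.10, north 3 cos 2° = 3.00
Leg 3 (319°, 25 km): east 25 sin 319° = -16.40, north 25 cos 319° = 18.87
Net: -20.29 east, 21.66 north. Distance = √((-20.29)² + (21.66)²) = 29.677 km.

29.7 km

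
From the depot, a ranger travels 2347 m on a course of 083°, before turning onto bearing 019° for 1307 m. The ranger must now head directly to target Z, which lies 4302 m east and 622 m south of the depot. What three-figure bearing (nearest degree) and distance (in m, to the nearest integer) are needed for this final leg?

144°, 2644 m

Leg 1 (083°, 2347 m): east 2347 sin 83° = 2329.51, north 2347 cos 83° = 286.03
Leg 2 (019°, 1307 m): east 1307 sin 19° = 425.52, north 1307 cos 19° = 1235.79
Current position: (2755.02, 1521.82). Target: (4302, -622). Remaining: Δeast = 1546.98, Δnorth = -2143.82.
Bearing = atan2(1546.98, -2143.82) mod 360° = 144.19°; distance = √((1546.98)² + (-2143.82)²) = 2643.691 m.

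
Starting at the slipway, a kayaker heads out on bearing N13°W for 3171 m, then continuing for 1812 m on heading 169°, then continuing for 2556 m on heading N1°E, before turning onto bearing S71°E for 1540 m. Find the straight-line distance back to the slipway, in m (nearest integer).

3551 m

Leg 1 (N13°W, 3171 m): east 3171 sin 347° = -713.32, north 3171 cos 347° = 3089.73
Leg 2 (169°, 1812 m): east 1812 sin 169° = 345.75, north 1812 cos 169° = -1778.71
Leg 3 (N1°E, 2556 m): east 2556 sin 1° = 44.61, north 2556 cos 1° = 2555.61
Leg 4 (S71°E, 1540 m): east 1540 sin 109° = 1456.10, north 1540 cos 109° = -501.37
Net: 1133.13 east, 3365.25 north. Distance = √((1133.13)² + (3365.25)²) = 3550.906 m.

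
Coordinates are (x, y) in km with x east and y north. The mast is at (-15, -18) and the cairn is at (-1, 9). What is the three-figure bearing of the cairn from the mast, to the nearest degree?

027°

Δeast = -1 − -15 = 14.00; Δnorth = 9 − -18 = 27.00.
Bearing = atan2(Δeast, Δnorth) mod 360° = 27.41° ≈ 027°.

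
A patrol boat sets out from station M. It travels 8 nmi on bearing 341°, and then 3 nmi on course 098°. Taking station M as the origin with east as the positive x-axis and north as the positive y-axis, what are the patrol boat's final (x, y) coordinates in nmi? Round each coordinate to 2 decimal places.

(0.37, 7.15)

Leg 1 (341°, 8 nmi): east 8 sin 341° = -2.60, north 8 cos 341° = 7.56
Leg 2 (098°, 3 nmi): east 3 sin 98° = 2.97, north 3 cos 98° = -0.42
Summing: 0.37 nmi east, 7.15 nmi north → (0.37, 7.15).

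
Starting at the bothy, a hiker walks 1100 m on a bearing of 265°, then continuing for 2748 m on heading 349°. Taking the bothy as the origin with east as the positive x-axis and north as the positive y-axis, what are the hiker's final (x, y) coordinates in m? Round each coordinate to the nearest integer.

Leg 1 (265°, 1100 m): east 1100 sin 265° = -1095.81, north 1100 cos 265° = -95.87
Leg 2 (349°, 2748 m): east 2748 sin 349° = -524.34, north 2748 cos 349° = 2697.51
Summing: -1620.16 m east, 2601.64 m north → (-1620, 2602).

(-1620, 2602)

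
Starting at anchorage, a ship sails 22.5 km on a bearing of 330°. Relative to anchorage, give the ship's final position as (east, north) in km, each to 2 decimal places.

Leg 1 (330°, 22.5 km): east 22.5 sin 330° = -11.25, north 22.5 cos 330° = 19.49
Summing: -11.25 km east, 19.49 km north → (-11.25, 19.49).

(-11.25, 19.49)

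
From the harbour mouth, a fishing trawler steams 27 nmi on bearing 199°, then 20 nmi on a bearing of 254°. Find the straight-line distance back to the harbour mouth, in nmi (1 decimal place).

Leg 1 (199°, 27 nmi): east 27 sin 199° = -8.79, north 27 cos 199° = -25.53
Leg 2 (254°, 20 nmi): east 20 sin 254° = -19.23, north 20 cos 254° = -5.51
Net: -28.02 east, -31.04 north. Distance = √((-28.02)² + (-31.04)²) = 41.815 nmi.

41.8 nmi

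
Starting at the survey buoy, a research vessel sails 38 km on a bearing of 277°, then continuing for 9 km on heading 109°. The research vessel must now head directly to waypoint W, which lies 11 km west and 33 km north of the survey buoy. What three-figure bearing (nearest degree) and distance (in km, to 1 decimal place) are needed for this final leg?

030°, 36.2 km

Leg 1 (277°, 38 km): east 38 sin 277° = -37.72, north 38 cos 277° = 4.63
Leg 2 (109°, 9 km): east 9 sin 109° = 8.51, north 9 cos 109° = -2.93
Current position: (-29.21, 1.70). Target: (-11, 33). Remaining: Δeast = 18.21, Δnorth = 31.30.
Bearing = atan2(18.21, 31.30) mod 360° = 30.19°; distance = √((18.21)² + (31.30)²) = 36.210 km.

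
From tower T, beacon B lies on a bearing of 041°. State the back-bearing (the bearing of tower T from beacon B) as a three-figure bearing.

Back-bearing = 041° + 180° = 221°.

221°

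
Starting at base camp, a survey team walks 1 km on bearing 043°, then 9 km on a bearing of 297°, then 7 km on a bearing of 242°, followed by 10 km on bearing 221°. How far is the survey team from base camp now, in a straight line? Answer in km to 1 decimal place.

Leg 1 (043°, 1 km): east 1 sin 43° = 0.68, north 1 cos 43° = 0.73
Leg 2 (297°, 9 km): east 9 sin 297° = -8.02, north 9 cos 297° = 4.09
Leg 3 (242°, 7 km): east 7 sin 242° = -6.18, north 7 cos 242° = -3.29
Leg 4 (221°, 10 km): east 10 sin 221° = -6.56, north 10 cos 221° = -7.55
Net: -20.08 east, -6.02 north. Distance = √((-20.08)² + (-6.02)²) = 20.960 km.

21.0 km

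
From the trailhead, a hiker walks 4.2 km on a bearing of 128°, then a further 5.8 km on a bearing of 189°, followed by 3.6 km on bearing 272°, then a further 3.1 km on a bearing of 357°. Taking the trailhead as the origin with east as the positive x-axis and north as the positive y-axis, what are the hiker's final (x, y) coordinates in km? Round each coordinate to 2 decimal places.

Leg 1 (128°, 4.2 km): east 4.2 sin 128° = 3.31, north 4.2 cos 128° = -2.59
Leg 2 (189°, 5.8 km): east 5.8 sin 189° = -0.91, north 5.8 cos 189° = -5.73
Leg 3 (272°, 3.6 km): east 3.6 sin 272° = -3.60, north 3.6 cos 272° = 0.13
Leg 4 (357°, 3.1 km): east 3.1 sin 357° = -0.16, north 3.1 cos 357° = 3.10
Summing: -1.36 km east, -5.09 km north → (-1.36, -5.09).

(-1.36, -5.09)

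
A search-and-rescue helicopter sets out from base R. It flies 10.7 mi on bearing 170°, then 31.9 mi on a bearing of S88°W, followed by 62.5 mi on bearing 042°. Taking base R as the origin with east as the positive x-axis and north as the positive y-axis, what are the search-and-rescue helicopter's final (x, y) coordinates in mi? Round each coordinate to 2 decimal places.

Leg 1 (170°, 10.7 mi): east 10.7 sin 170° = 1.86, north 10.7 cos 170° = -10.54
Leg 2 (S88°W, 31.9 mi): east 31.9 sin 268° = -31.88, north 31.9 cos 268° = -1.11
Leg 3 (042°, 62.5 mi): east 62.5 sin 42° = 41.82, north 62.5 cos 42° = 46.45
Summing: 11.80 mi east, 34.80 mi north → (11.80, 34.80).

(11.80, 34.80)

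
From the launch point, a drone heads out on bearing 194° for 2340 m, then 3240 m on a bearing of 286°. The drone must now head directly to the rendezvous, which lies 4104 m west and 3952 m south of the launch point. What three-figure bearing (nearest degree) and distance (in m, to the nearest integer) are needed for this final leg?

189°, 2609 m

Leg 1 (194°, 2340 m): east 2340 sin 194° = -566.10, north 2340 cos 194° = -2270.49
Leg 2 (286°, 3240 m): east 3240 sin 286° = -3114.49, north 3240 cos 286° = 893.07
Current position: (-3680.59, -1377.43). Target: (-4104, -3952). Remaining: Δeast = -423.41, Δnorth = -2574.57.
Bearing = atan2(-423.41, -2574.57) mod 360° = 189.34°; distance = √((-423.41)² + (-2574.57)²) = 2609.158 m.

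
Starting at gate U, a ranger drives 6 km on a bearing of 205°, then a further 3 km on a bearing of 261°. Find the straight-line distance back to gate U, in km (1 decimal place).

Leg 1 (205°, 6 km): east 6 sin 205° = -2.54, north 6 cos 205° = -5.44
Leg 2 (261°, 3 km): east 3 sin 261° = -2.96, north 3 cos 261° = -0.47
Net: -5.50 east, -5.91 north. Distance = √((-5.50)² + (-5.91)²) = 8.070 km.

8.1 km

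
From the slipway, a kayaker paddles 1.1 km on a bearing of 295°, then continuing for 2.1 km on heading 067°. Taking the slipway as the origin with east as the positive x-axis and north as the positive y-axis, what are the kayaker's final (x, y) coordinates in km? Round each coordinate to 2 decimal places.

(0.94, 1.29)

Leg 1 (295°, 1.1 km): east 1.1 sin 295° = -1.00, north 1.1 cos 295° = 0.46
Leg 2 (067°, 2.1 km): east 2.1 sin 67° = 1.93, north 2.1 cos 67° = 0.82
Summing: 0.94 km east, 1.29 km north → (0.94, 1.29).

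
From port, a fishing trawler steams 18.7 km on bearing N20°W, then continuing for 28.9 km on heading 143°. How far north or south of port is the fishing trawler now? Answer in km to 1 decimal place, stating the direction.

5.5 km south

Leg 1 (N20°W, 18.7 km): east 18.7 sin 340° = -6.40, north 18.7 cos 340° = 17.57
Leg 2 (143°, 28.9 km): east 28.9 sin 143° = 17.39, north 28.9 cos 143° = -23.08
Net north component: -5.51 km.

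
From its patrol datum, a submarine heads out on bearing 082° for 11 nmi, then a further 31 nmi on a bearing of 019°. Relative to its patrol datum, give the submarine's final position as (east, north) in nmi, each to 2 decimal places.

(20.99, 30.84)

Leg 1 (082°, 11 nmi): east 11 sin 82° = 10.89, north 11 cos 82° = 1.53
Leg 2 (019°, 31 nmi): east 31 sin 19° = 10.09, north 31 cos 19° = 29.31
Summing: 20.99 nmi east, 30.84 nmi north → (20.99, 30.84).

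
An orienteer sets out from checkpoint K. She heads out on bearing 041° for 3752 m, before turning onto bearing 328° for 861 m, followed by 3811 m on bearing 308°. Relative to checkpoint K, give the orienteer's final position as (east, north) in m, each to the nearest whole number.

Leg 1 (041°, 3752 m): east 3752 sin 41° = 2461.53, north 3752 cos 41° = 2831.67
Leg 2 (328°, 861 m): east 861 sin 328° = -456.26, north 861 cos 328° = 730.17
Leg 3 (308°, 3811 m): east 3811 sin 308° = -3003.11, north 3811 cos 308° = 2346.29
Summing: -997.84 m east, 5908.13 m north → (-998, 5908).

(-998, 5908)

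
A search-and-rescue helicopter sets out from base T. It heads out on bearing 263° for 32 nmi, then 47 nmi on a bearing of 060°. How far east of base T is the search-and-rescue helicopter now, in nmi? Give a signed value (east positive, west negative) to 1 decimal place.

8.9 nmi

Leg 1 (263°, 32 nmi): east 32 sin 263° = -31.76, north 32 cos 263° = -3.90
Leg 2 (060°, 47 nmi): east 47 sin 60° = 40.70, north 47 cos 60° = 23.50
Net east component: 8.94 nmi.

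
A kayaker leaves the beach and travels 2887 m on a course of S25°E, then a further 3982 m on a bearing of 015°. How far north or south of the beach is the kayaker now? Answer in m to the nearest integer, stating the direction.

1230 m north

Leg 1 (S25°E, 2887 m): east 2887 sin 155° = 1220.10, north 2887 cos 155° = -2616.51
Leg 2 (015°, 3982 m): east 3982 sin 15° = 1030.62, north 3982 cos 15° = 3846.32
Net north component: 1229.81 m.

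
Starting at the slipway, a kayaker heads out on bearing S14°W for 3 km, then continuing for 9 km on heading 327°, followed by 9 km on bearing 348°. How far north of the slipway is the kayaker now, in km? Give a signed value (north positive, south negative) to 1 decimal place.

Leg 1 (S14°W, 3 km): east 3 sin 194° = -0.73, north 3 cos 194° = -2.91
Leg 2 (327°, 9 km): east 9 sin 327° = -4.90, north 9 cos 327° = 7.55
Leg 3 (348°, 9 km): east 9 sin 348° = -1.87, north 9 cos 348° = 8.80
Net north component: 13.44 km.

13.4 km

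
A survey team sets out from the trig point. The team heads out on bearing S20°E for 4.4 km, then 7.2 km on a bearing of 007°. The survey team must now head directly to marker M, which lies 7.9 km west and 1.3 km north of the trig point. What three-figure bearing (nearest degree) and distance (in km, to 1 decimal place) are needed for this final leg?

Leg 1 (S20°E, 4.4 km): east 4.4 sin 160° = 1.50, north 4.4 cos 160° = -4.13
Leg 2 (007°, 7.2 km): east 7.2 sin 7° = 0.88, north 7.2 cos 7° = 7.15
Current position: (2.38, 3.01). Target: (-7.9, 1.3). Remaining: Δeast = -10.28, Δnorth = -1.71.
Bearing = atan2(-10.28, -1.71) mod 360° = 260.55°; distance = √((-10.28)² + (-1.71)²) = 10.424 km.

261°, 10.4 km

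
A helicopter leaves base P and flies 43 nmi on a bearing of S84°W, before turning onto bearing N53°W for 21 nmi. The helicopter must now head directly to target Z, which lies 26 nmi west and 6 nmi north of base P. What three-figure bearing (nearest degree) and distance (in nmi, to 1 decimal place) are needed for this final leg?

Leg 1 (S84°W, 43 nmi): east 43 sin 264° = -42.76, north 43 cos 264° = -4.49
Leg 2 (N53°W, 21 nmi): east 21 sin 307° = -16.77, north 21 cos 307° = 12.64
Current position: (-59.54, 8.14). Target: (-26, 6). Remaining: Δeast = 33.54, Δnorth = -2.14.
Bearing = atan2(33.54, -2.14) mod 360° = 93.66°; distance = √((33.54)² + (-2.14)²) = 33.604 nmi.

094°, 33.6 nmi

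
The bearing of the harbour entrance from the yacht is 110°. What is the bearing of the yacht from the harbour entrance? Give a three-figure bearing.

Back-bearing = 110° + 180° = 290°.

290°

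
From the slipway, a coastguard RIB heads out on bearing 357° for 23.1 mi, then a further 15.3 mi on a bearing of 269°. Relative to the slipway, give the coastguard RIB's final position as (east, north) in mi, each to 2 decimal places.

Leg 1 (357°, 23.1 mi): east 23.1 sin 357° = -1.21, north 23.1 cos 357° = 23.07
Leg 2 (269°, 15.3 mi): east 15.3 sin 269° = -15.30, north 15.3 cos 269° = -0.27
Summing: -16.51 mi east, 22.80 mi north → (-16.51, 22.80).

(-16.51, 22.80)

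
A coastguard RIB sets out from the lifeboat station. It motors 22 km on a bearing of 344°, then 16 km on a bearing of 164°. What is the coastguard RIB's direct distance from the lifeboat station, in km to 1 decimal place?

Leg 1 (344°, 22 km): east 22 sin 344° = -6.06, north 22 cos 344° = 21.15
Leg 2 (164°, 16 km): east 16 sin 164° = 4.41, north 16 cos 164° = -15.38
Net: -1.65 east, 5.77 north. Distance = √((-1.65)² + (5.77)²) = 6.000 km.

6.0 km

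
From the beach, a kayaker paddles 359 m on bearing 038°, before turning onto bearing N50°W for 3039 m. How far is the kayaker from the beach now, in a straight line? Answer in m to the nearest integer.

3073 m

Leg 1 (038°, 359 m): east 359 sin 38° = 221.02, north 359 cos 38° = 282.90
Leg 2 (N50°W, 3039 m): east 3039 sin 310° = -2328.01, north 3039 cos 310° = 1953.43
Net: -2106.99 east, 2236.33 north. Distance = √((-2106.99)² + (2236.33)²) = 3072.548 m.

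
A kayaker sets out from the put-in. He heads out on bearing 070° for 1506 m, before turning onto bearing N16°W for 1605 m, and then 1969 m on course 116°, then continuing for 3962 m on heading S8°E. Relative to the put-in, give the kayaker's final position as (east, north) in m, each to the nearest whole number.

Leg 1 (070°, 1506 m): east 1506 sin 70° = 1415.18, north 1506 cos 70° = 515.08
Leg 2 (N16°W, 1605 m): east 1605 sin 344° = -442.40, north 1605 cos 344° = 1542.83
Leg 3 (116°, 1969 m): east 1969 sin 116° = 1769.73, north 1969 cos 116° = -863.15
Leg 4 (S8°E, 3962 m): east 3962 sin 172° = 551.40, north 3962 cos 172° = -3923.44
Summing: 3293.91 m east, -2728.69 m north → (3294, -2729).

(3294, -2729)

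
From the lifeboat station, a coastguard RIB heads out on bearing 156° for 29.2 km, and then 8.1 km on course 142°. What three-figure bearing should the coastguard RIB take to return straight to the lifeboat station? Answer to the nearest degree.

333°

Leg 1 (156°, 29.2 km): east 29.2 sin 156° = 11.88, north 29.2 cos 156° = -26.68
Leg 2 (142°, 8.1 km): east 8.1 sin 142° = 4.99, north 8.1 cos 142° = -6.38
Net displacement: 16.86 east, -33.06 north. Direction back to start is (-16.86, 33.06): bearing = atan2(-16.86, 33.06) mod 360° = 332.97° ≈ 333°.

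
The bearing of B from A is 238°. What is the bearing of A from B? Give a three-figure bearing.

Back-bearing = 238° − 180° = 058°.

058°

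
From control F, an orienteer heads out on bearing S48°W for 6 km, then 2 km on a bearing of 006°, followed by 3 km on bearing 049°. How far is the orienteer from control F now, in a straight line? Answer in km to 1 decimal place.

2.0 km

Leg 1 (S48°W, 6 km): east 6 sin 228° = -4.46, north 6 cos 228° = -4.01
Leg 2 (006°, 2 km): east 2 sin 6° = 0.21, north 2 cos 6° = 1.99
Leg 3 (049°, 3 km): east 3 sin 49° = 2.26, north 3 cos 49° = 1.97
Net: -1.99 east, -0.06 north. Distance = √((-1.99)² + (-0.06)²) = 1.987 km.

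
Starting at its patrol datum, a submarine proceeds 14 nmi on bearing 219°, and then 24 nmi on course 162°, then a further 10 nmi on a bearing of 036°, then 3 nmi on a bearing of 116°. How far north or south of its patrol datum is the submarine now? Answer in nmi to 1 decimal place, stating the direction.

Leg 1 (219°, 14 nmi): east 14 sin 219° = -8.81, north 14 cos 219° = -10.88
Leg 2 (162°, 24 nmi): east 24 sin 162° = 7.42, north 24 cos 162° = -22.83
Leg 3 (036°, 10 nmi): east 10 sin 36° = 5.88, north 10 cos 36° = 8.09
Leg 4 (116°, 3 nmi): east 3 sin 116° = 2.70, north 3 cos 116° = -1.32
Net north component: -26.93 nmi.

26.9 nmi south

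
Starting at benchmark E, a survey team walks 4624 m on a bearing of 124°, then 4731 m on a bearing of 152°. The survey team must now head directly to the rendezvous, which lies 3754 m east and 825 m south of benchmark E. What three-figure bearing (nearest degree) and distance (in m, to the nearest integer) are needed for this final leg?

339°, 6368 m

Leg 1 (124°, 4624 m): east 4624 sin 124° = 3833.47, north 4624 cos 124° = -2585.71
Leg 2 (152°, 4731 m): east 4731 sin 152° = 2221.07, north 4731 cos 152° = -4177.23
Current position: (6054.54, -6762.93). Target: (3754, -825). Remaining: Δeast = -2300.54, Δnorth = 5937.93.
Bearing = atan2(-2300.54, 5937.93) mod 360° = 338.82°; distance = √((-2300.54)² + (5937.93)²) = 6368.008 m.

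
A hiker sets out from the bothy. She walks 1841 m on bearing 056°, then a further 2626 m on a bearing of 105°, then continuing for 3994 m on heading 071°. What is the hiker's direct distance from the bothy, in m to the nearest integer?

Leg 1 (056°, 1841 m): east 1841 sin 56° = 1526.26, north 1841 cos 56° = 1029.47
Leg 2 (105°, 2626 m): east 2626 sin 105° = 2536.52, north 2626 cos 105° = -679.66
Leg 3 (071°, 3994 m): east 3994 sin 71° = 3776.40, north 3994 cos 71° = 1300.32
Net: 7839.18 east, 1650.13 north. Distance = √((7839.18)² + (1650.13)²) = 8010.973 m.

8011 m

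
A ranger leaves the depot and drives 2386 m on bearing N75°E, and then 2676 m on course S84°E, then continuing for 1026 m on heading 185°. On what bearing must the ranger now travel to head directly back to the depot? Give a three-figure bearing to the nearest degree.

278°

Leg 1 (N75°E, 2386 m): east 2386 sin 75° = 2304.70, north 2386 cos 75° = 617.54
Leg 2 (S84°E, 2676 m): east 2676 sin 96° = 2661.34, north 2676 cos 96° = -279.72
Leg 3 (185°, 1026 m): east 1026 sin 185° = -89.42, north 1026 cos 185° = -1022.10
Net displacement: 4876.62 east, -684.27 north. Direction back to start is (-4876.62, 684.27): bearing = atan2(-4876.62, 684.27) mod 360° = 277.99° ≈ 278°.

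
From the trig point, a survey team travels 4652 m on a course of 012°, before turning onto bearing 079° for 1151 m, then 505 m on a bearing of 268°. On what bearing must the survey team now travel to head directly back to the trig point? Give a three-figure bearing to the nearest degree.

199°

Leg 1 (012°, 4652 m): east 4652 sin 12° = 967.21, north 4652 cos 12° = 4550.34
Leg 2 (079°, 1151 m): east 1151 sin 79° = 1129.85, north 1151 cos 79° = 219.62
Leg 3 (268°, 505 m): east 505 sin 268° = -504.69, north 505 cos 268° = -17.62
Net displacement: 1592.37 east, 4752.34 north. Direction back to start is (-1592.37, -4752.34): bearing = atan2(-1592.37, -4752.34) mod 360° = 198.52° ≈ 199°.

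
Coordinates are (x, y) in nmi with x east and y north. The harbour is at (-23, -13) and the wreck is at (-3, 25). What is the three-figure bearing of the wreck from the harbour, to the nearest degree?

028°

Δeast = -3 − -23 = 20.00; Δnorth = 25 − -13 = 38.00.
Bearing = atan2(Δeast, Δnorth) mod 360° = 27.76° ≈ 028°.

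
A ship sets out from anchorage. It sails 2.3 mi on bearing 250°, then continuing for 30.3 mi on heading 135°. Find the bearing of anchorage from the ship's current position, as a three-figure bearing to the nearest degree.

Leg 1 (250°, 2.3 mi): east 2.3 sin 250° = -2.16, north 2.3 cos 250° = -0.79
Leg 2 (135°, 30.3 mi): east 30.3 sin 135° = 21.43, north 30.3 cos 135° = -21.43
Net displacement: 19.26 east, -22.21 north. Direction back to start is (-19.26, 22.21): bearing = atan2(-19.26, 22.21) mod 360° = 319.07° ≈ 319°.

319°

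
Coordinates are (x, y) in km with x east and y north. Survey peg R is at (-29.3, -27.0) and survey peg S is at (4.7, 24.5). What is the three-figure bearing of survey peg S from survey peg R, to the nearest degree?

Δeast = 4.7 − -29.3 = 34.00; Δnorth = 24.5 − -27.0 = 51.50.
Bearing = atan2(Δeast, Δnorth) mod 360° = 33.43° ≈ 033°.

033°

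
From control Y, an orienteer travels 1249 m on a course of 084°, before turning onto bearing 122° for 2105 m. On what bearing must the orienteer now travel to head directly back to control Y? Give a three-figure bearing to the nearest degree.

288°

Leg 1 (084°, 1249 m): east 1249 sin 84° = 1242.16, north 1249 cos 84° = 130.56
Leg 2 (122°, 2105 m): east 2105 sin 122° = 1785.14, north 2105 cos 122° = -1115.48
Net displacement: 3027.30 east, -984.92 north. Direction back to start is (-3027.30, 984.92): bearing = atan2(-3027.30, 984.92) mod 360° = 288.02° ≈ 288°.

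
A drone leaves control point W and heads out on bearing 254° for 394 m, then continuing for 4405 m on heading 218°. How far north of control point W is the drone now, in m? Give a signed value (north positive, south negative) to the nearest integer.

-3580 m

Leg 1 (254°, 394 m): east 394 sin 254° = -378.74, north 394 cos 254° = -108.60
Leg 2 (218°, 4405 m): east 4405 sin 218° = -2711.99, north 4405 cos 218° = -3471.19
Net north component: -3579.79 m.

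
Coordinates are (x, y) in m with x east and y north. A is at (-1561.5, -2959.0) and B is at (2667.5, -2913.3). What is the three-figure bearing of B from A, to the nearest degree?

Δeast = 2667.5 − -1561.5 = 4229.00; Δnorth = -2913.3 − -2959.0 = 45.70.
Bearing = atan2(Δeast, Δnorth) mod 360° = 89.38° ≈ 089°.

089°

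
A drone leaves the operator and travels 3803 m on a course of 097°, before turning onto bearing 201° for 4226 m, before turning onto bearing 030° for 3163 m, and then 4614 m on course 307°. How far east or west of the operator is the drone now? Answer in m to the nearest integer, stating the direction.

Leg 1 (097°, 3803 m): east 3803 sin 97° = 3774.65, north 3803 cos 97° = -463.47
Leg 2 (201°, 4226 m): east 4226 sin 201° = -1514.46, north 4226 cos 201° = -3945.31
Leg 3 (030°, 3163 m): east 3163 sin 30° = 1581.50, north 3163 cos 30° = 2739.24
Leg 4 (307°, 4614 m): east 4614 sin 307° = -3684.90, north 4614 cos 307° = 2776.77
Net east component: 156.79 m.

157 m east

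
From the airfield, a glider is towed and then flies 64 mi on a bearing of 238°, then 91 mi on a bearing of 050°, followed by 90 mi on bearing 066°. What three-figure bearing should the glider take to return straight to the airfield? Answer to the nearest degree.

238°

Leg 1 (238°, 64 mi): east 64 sin 238° = -54.28, north 64 cos 238° = -33.91
Leg 2 (050°, 91 mi): east 91 sin 50° = 69.71, north 91 cos 50° = 58.49
Leg 3 (066°, 90 mi): east 90 sin 66° = 82.22, north 90 cos 66° = 36.61
Net displacement: 97.65 east, 61.19 north. Direction back to start is (-97.65, -61.19): bearing = atan2(-97.65, -61.19) mod 360° = 237.93° ≈ 238°.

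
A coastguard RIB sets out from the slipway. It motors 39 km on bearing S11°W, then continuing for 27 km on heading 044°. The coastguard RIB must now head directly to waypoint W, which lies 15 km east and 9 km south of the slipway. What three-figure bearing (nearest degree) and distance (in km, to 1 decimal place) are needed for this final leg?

Leg 1 (S11°W, 39 km): east 39 sin 191° = -7.44, north 39 cos 191° = -38.28
Leg 2 (044°, 27 km): east 27 sin 44° = 18.76, north 27 cos 44° = 19.42
Current position: (11.31, -18.86). Target: (15, -9). Remaining: Δeast = 3.69, Δnorth = 9.86.
Bearing = atan2(3.69, 9.86) mod 360° = 20.49°; distance = √((3.69)² + (9.86)²) = 10.528 km.

020°, 10.5 km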